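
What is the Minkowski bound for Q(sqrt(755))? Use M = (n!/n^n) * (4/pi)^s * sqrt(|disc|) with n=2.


d = 755, d mod 4 = 3, so disc(K) = 4d = 3020; |disc(K)| = 3020
Real quadratic field, so n = 2, s = r2 = 0, r1 = 2
M = (n!/n^n) * (4/pi)^s * sqrt(|disc(K)|) = (2!/2^2) * (4/pi)^0 * sqrt(3020)
= 0.5 * 1.000000 * 54.954527
= 27.4773

27.4773


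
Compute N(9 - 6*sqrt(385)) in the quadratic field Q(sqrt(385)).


N(a + b*sqrt(d)) = a^2 - d*b^2
= (9)^2 - (385)*(-6)^2
= 81 - 13860
= -13779

-13779


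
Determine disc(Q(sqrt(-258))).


For K = Q(sqrt(d)) with d squarefree: disc(K) = d if d = 1 mod 4, and disc(K) = 4d if d = 2 or 3 mod 4.
Here d = -258, and d mod 4 = 2.
d = 2 mod 4, not 1 (O_K = Z[sqrt(d)]), so disc(K) = 4d = 4 * (-258) = -1032

-1032


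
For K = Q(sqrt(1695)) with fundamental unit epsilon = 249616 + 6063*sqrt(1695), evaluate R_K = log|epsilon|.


epsilon = 249616 + 6063*sqrt(1695)
= 499232.0000
R = ln(499232.0000)
= 13.1208

13.1208


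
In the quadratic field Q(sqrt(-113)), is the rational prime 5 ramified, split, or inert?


K = Q(sqrt(-113)). Since d mod 4 = 3, disc(K) = -452.
Check p | disc: -452 mod 5 = 3.
p does not divide disc. Compute Legendre symbol (d/p):
2^((5-1)/2) mod 5 = -1
(d/p) = -1, so p is inert: (p) stays prime with e=1, f=2, g=1.
Therefore p is inert.

inert


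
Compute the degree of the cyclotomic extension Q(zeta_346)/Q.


The degree equals Euler's totient phi(346).
346 = 2 * 173
phi(346) = 172

172


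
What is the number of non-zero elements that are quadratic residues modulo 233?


For prime p, the number of non-zero quadratic residues is (p-1)/2.
= (233-1)/2
= 116

116


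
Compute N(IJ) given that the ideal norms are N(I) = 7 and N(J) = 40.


N(IJ) = N(I) * N(J)
= 7 * 40
= 280

280


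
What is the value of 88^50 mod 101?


p = 101 is prime and the exponent is (p-1)/2 = 50, so by Euler's criterion 88^50 = (88/101) = +1 or -1 mod 101.
Compute by square-and-multiply:
  50 = 32 + 16 + 2 (binary 110010)
  Repeated squaring mod 101: 88^1 = 88, 88^2 = 68, 88^4 = 79, 88^8 = 80, 88^16 = 37, 88^32 = 56
  88^50 = 88^32 * 88^16 * 88^2 = 56 * 37 * 68 mod 101
    56 * 37 = 2072 = 52 mod 101
    52 * 68 = 3536 = 1 mod 101
  88^50 = 1 mod 101
Result 1: 88 is a quadratic residue mod 101.
88^50 mod 101 = 1

1


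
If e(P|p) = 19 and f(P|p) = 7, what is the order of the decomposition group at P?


|D_P| = e * f
= 19 * 7
= 133

133


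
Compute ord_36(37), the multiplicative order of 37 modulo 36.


We want ord_36(37), the smallest k >= 1 with 37^k = 1 mod 36.
n = 36 = 2^2 * 3^2, phi(36) = 12; the order divides phi(n).
Divisors of 12: 1, 2, 3, 4, 6, 12
Repeated squaring mod 36: 37^1 = 1, 37^2 = 1, 37^4 = 1, 37^8 = 1
Test divisors in increasing order:
  k=1: 37^1 = 1 mod 36  <- first divisor giving 1
Order = 1

1


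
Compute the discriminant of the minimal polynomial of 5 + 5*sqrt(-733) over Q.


The element 5 + 5*sqrt(-733) has minimal polynomial:
x^2 - 10*x + 18350
Discriminant = (-10)^2 - 4*(18350)
= 100 - 73400
= -73300

-73300


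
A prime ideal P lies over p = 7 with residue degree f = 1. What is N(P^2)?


N(P^a) = p^(a*f)
= 7^(2*1)
= 7^2
= 49

49


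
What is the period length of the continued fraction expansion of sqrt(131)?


Run the CF algorithm for sqrt(131).
a_0 = floor(sqrt(131)) = 11; set m_0=0, q_0=1.
Recurrence: m' = q*a - m,  q' = (d - m'^2)/q,  a' = floor((a_0 + m')/q').
  step 1: m=11, q=10, a=2
  step 2: m=9, q=5, a=4
  step 3: m=11, q=2, a=11
  step 4: m=11, q=5, a=4
  step 5: m=9, q=10, a=2
  step 6: m=11, q=1, a=22
a_6 = 2*a_0 = 22, so the period closes here.
sqrt(131) = [11; 2, 4, 11, 4, 2, 22]
Period length = 6

6


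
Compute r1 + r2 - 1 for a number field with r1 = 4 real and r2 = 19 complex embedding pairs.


By Dirichlet's unit theorem:
rank = r1 + r2 - 1
= 4 + 19 - 1
= 22

22


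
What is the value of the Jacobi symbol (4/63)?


Compute (4/63) via quadratic reciprocity:
  pull out 2: (2/63) = +1  (since 63 mod 8 = 7)
  pull out 2: (2/63) = +1  (since 63 mod 8 = 7)
  (1/63) = 1
Product of signs = 1

1


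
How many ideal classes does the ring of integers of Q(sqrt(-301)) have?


K = Q(sqrt(-301)). d mod 4 = 3, so D = disc(K) = 4d = -1204
h(K) equals the number of primitive reduced positive-definite forms (a, b, c) = a*x^2 + b*x*y + c*y^2 with b^2 - 4ac = D,
where reduced means |b| <= a <= c, with b >= 0 whenever |b| = a or a = c, and primitive means gcd(a, b, c) = 1.
Reduced forces 3a^2 <= |D| = 1204, so 1 <= a <= 20; b must have the parity of D, and c = (b^2 - D)/(4a) must be an integer >= a.
Enumerate a = 1..20, b in [-a, a]:
  a=1: (1, 0, 301)  [1]
  a=2: (2, 2, 151)  [1]
  a=3..4: none
  a=5: (5, -4, 61), (5, 4, 61)  [2]
  a=6: none
  a=7: (7, 0, 43)  [1]
  a=8..9: none
  a=10: (10, -6, 31), (10, 6, 31)  [2]
  a=11..13: none
  a=14: (14, 14, 25)  [1]
  a=15..20: none
Total reduced forms: 1 + 1 + 2 + 1 + 2 + 1 = 8
h = 8

8


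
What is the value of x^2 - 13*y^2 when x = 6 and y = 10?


x^2 - d*y^2
= 6^2 - 13*10^2
= 36 - 1300
= -1264

-1264


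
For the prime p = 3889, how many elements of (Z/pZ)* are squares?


For prime p, the number of non-zero quadratic residues is (p-1)/2.
= (3889-1)/2
= 1944

1944


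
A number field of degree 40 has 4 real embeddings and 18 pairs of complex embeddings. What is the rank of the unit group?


By Dirichlet's unit theorem:
rank = r1 + r2 - 1
= 4 + 18 - 1
= 21

21


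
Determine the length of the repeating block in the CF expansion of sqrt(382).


Run the CF algorithm for sqrt(382).
a_0 = floor(sqrt(382)) = 19; set m_0=0, q_0=1.
Recurrence: m' = q*a - m,  q' = (d - m'^2)/q,  a' = floor((a_0 + m')/q').
  step 1: m=19, q=21, a=1
  step 2: m=2, q=18, a=1
  step 3: m=16, q=7, a=5
  step 4: m=19, q=3, a=12
  step 5: m=17, q=31, a=1
  step 6: m=14, q=6, a=5
  step 7: m=16, q=21, a=1
  step 8: m=5, q=17, a=1
  step 9: m=12, q=14, a=2
  step 10: m=16, q=9, a=3
  step 11: m=11, q=29, a=1
  step 12: m=18, q=2, a=18
  step 13: m=18, q=29, a=1
  step 14: m=11, q=9, a=3
  step 15: m=16, q=14, a=2
  step 16: m=12, q=17, a=1
  step 17: m=5, q=21, a=1
  step 18: m=16, q=6, a=5
  step 19: m=14, q=31, a=1
  step 20: m=17, q=3, a=12
  step 21: m=19, q=7, a=5
  step 22: m=16, q=18, a=1
  step 23: m=2, q=21, a=1
  step 24: m=19, q=1, a=38
a_24 = 2*a_0 = 38, so the period closes here.
sqrt(382) = [19; 1, 1, 5, 12, 1, 5, 1, 1, 2, 3, 1, 18, 1, 3, 2, 1, 1, 5, 1, 12, 5, 1, 1, 38]
Period length = 24

24


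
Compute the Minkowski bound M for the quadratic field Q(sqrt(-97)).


d = -97, d mod 4 = 3, so disc(K) = 4d = -388; |disc(K)| = 388
Imaginary quadratic field, so n = 2, s = r2 = 1, r1 = 0
M = (n!/n^n) * (4/pi)^s * sqrt(|disc(K)|) = (2!/2^2) * (4/pi)^1 * sqrt(388)
= 0.5 * 1.273240 * 19.697716
= 12.5400

12.5400


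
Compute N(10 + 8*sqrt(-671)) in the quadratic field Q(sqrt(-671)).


N(a + b*sqrt(d)) = a^2 - d*b^2
= (10)^2 - (-671)*(8)^2
= 100 + 42944
= 43044

43044


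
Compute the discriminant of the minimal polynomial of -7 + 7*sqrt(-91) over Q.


The element -7 + 7*sqrt(-91) has minimal polynomial:
x^2 + 14*x + 4508
Discriminant = (14)^2 - 4*(4508)
= 196 - 18032
= -17836

-17836


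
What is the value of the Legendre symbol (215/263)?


p = 263 is prime, so compute (215/263) with the reciprocity algorithm (Jacobi-symbol steps: pull out 2s via (2/n), flip via reciprocity, reduce):
  reciprocity: (215/263) -> -(263/215)
  reduce: (48/215)
  pull out 2: (2/215) = +1  (since 215 mod 8 = 7)
  pull out 2: (2/215) = +1  (since 215 mod 8 = 7)
  pull out 2: (2/215) = +1  (since 215 mod 8 = 7)
  pull out 2: (2/215) = +1  (since 215 mod 8 = 7)
  reciprocity: (3/215) -> -(215/3)
  reduce: (2/3)
  pull out 2: (2/3) = -1  (since 3 mod 8 = 3)
  (1/3) = 1
Product of signs = -1
(215/263) = -1

-1


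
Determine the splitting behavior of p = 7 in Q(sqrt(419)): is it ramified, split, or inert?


K = Q(sqrt(419)). Since d mod 4 = 3, disc(K) = 1676.
Check p | disc: 1676 mod 7 = 3.
p does not divide disc. Compute Legendre symbol (d/p):
6^((7-1)/2) mod 7 = -1
(d/p) = -1, so p is inert: (p) stays prime with e=1, f=2, g=1.
Therefore p is inert.

inert


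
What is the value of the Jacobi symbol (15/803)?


Compute (15/803) via quadratic reciprocity:
  reciprocity: (15/803) -> -(803/15)
  reduce: (8/15)
  pull out 2: (2/15) = +1  (since 15 mod 8 = 7)
  pull out 2: (2/15) = +1  (since 15 mod 8 = 7)
  pull out 2: (2/15) = +1  (since 15 mod 8 = 7)
  (1/15) = 1
Product of signs = -1

-1


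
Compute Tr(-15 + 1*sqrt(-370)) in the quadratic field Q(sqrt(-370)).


Tr(a + b*sqrt(d)) = (a + b*sqrt(d)) + (a - b*sqrt(d)) = 2a
= 2 * (-15)
= -30

-30


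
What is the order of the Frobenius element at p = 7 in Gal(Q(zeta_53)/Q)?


The Frobenius at p in Gal(Q(zeta_n)/Q) = (Z/nZ)* is the class of p, so its order is ord_53(7), the smallest k >= 1 with 7^k = 1 mod 53.
n = 53 = 53, phi(53) = 52; the order divides phi(n).
Divisors of 52: 1, 2, 4, 13, 26, 52
Repeated squaring mod 53: 7^1 = 7, 7^2 = 49, 7^4 = 16, 7^8 = 44, 7^16 = 28, 7^32 = 42
Test divisors in increasing order:
  k=1: 7^1 = 7 mod 53
  k=2: 7^2 = 49 mod 53
  k=4: 7^4 = 16 mod 53
  k=13: 7^13 = 44 * 16 * 7 = 52 mod 53
  k=26: 7^26 = 28 * 44 * 49 = 1 mod 53  <- first divisor giving 1
Order = 26

26


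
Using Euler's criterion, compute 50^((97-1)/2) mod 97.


p = 97 is prime and the exponent is (p-1)/2 = 48, so by Euler's criterion 50^48 = (50/97) = +1 or -1 mod 97.
Compute by square-and-multiply:
  48 = 32 + 16 (binary 110000)
  Repeated squaring mod 97: 50^1 = 50, 50^2 = 75, 50^4 = 96, 50^8 = 1, 50^16 = 1, 50^32 = 1
  50^48 = 50^32 * 50^16 = 1 * 1 mod 97
    1 * 1 = 1 = 1 mod 97
  50^48 = 1 mod 97
Result 1: 50 is a quadratic residue mod 97.
50^48 mod 97 = 1

1


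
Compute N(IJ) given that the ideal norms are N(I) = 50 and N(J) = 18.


N(IJ) = N(I) * N(J)
= 50 * 18
= 900

900


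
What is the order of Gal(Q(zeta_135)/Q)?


|Gal(Q(zeta_135)/Q)| = phi(135)
= 72

72


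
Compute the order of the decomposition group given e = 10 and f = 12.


|D_P| = e * f
= 10 * 12
= 120

120


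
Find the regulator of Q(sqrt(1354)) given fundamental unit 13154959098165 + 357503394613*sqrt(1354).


epsilon = 13154959098165 + 357503394613*sqrt(1354)
= 2.6310e+13
R = ln(2.6310e+13)
= 30.9010

30.9010


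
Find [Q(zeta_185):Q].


The degree equals Euler's totient phi(185).
185 = 5 * 37
phi(185) = 144

144


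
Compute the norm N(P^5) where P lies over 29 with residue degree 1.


N(P^a) = p^(a*f)
= 29^(5*1)
= 29^5
= 20511149

20511149


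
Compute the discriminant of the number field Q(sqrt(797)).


For K = Q(sqrt(d)) with d squarefree: disc(K) = d if d = 1 mod 4, and disc(K) = 4d if d = 2 or 3 mod 4.
Here d = 797, and d mod 4 = 1.
d = 1 mod 4 (O_K = Z[(1+sqrt(d))/2]), so disc(K) = d = 797

797


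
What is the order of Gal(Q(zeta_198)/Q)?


|Gal(Q(zeta_198)/Q)| = phi(198)
= 60

60


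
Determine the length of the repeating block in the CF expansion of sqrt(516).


Run the CF algorithm for sqrt(516).
a_0 = floor(sqrt(516)) = 22; set m_0=0, q_0=1.
Recurrence: m' = q*a - m,  q' = (d - m'^2)/q,  a' = floor((a_0 + m')/q').
  step 1: m=22, q=32, a=1
  step 2: m=10, q=13, a=2
  step 3: m=16, q=20, a=1
  step 4: m=4, q=25, a=1
  step 5: m=21, q=3, a=14
  step 6: m=21, q=25, a=1
  step 7: m=4, q=20, a=1
  step 8: m=16, q=13, a=2
  step 9: m=10, q=32, a=1
  step 10: m=22, q=1, a=44
a_10 = 2*a_0 = 44, so the period closes here.
sqrt(516) = [22; 1, 2, 1, 1, 14, 1, 1, 2, 1, 44]
Period length = 10

10


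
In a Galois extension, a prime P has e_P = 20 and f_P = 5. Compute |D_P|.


|D_P| = e * f
= 20 * 5
= 100

100


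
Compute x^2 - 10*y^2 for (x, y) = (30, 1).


x^2 - d*y^2
= 30^2 - 10*1^2
= 900 - 10
= 890

890


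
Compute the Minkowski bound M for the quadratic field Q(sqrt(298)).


d = 298, d mod 4 = 2, so disc(K) = 4d = 1192; |disc(K)| = 1192
Real quadratic field, so n = 2, s = r2 = 0, r1 = 2
M = (n!/n^n) * (4/pi)^s * sqrt(|disc(K)|) = (2!/2^2) * (4/pi)^0 * sqrt(1192)
= 0.5 * 1.000000 * 34.525353
= 17.2627

17.2627


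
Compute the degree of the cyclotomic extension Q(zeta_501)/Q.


The degree equals Euler's totient phi(501).
501 = 3 * 167
phi(501) = 332

332


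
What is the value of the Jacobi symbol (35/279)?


Compute (35/279) via quadratic reciprocity:
  reciprocity: (35/279) -> -(279/35)
  reduce: (34/35)
  pull out 2: (2/35) = -1  (since 35 mod 8 = 3)
  reciprocity: (17/35) -> +(35/17)
  reduce: (1/17)
  (1/17) = 1
Product of signs = 1

1


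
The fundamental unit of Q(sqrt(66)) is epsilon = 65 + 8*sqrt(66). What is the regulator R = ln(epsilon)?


epsilon = 65 + 8*sqrt(66)
= 129.9923
R = ln(129.9923)
= 4.8675

4.8675


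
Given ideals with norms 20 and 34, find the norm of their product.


N(IJ) = N(I) * N(J)
= 20 * 34
= 680

680


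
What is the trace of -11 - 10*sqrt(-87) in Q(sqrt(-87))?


Tr(a + b*sqrt(d)) = (a + b*sqrt(d)) + (a - b*sqrt(d)) = 2a
= 2 * (-11)
= -22

-22


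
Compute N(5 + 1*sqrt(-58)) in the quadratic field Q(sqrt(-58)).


N(a + b*sqrt(d)) = a^2 - d*b^2
= (5)^2 - (-58)*(1)^2
= 25 + 58
= 83

83


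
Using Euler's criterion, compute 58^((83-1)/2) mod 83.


p = 83 is prime and the exponent is (p-1)/2 = 41, so by Euler's criterion 58^41 = (58/83) = +1 or -1 mod 83.
Compute by square-and-multiply:
  41 = 32 + 8 + 1 (binary 101001)
  Repeated squaring mod 83: 58^1 = 58, 58^2 = 44, 58^4 = 27, 58^8 = 65, 58^16 = 75, 58^32 = 64
  58^41 = 58^32 * 58^8 * 58^1 = 64 * 65 * 58 mod 83
    64 * 65 = 4160 = 10 mod 83
    10 * 58 = 580 = 82 mod 83
  58^41 = 82 mod 83
Result 82 = p - 1 = -1 mod 83: 58 is a quadratic non-residue mod 83. As a residue in [0, p-1] the value is 82.
58^41 mod 83 = 82

82


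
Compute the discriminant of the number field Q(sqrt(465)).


For K = Q(sqrt(d)) with d squarefree: disc(K) = d if d = 1 mod 4, and disc(K) = 4d if d = 2 or 3 mod 4.
Here d = 465, and d mod 4 = 1.
d = 1 mod 4 (O_K = Z[(1+sqrt(d))/2]), so disc(K) = d = 465

465


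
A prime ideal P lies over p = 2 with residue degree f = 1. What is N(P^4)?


N(P^a) = p^(a*f)
= 2^(4*1)
= 2^4
= 16

16


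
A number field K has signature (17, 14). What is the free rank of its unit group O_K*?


By Dirichlet's unit theorem:
rank = r1 + r2 - 1
= 17 + 14 - 1
= 30

30


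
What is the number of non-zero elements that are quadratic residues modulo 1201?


For prime p, the number of non-zero quadratic residues is (p-1)/2.
= (1201-1)/2
= 600

600


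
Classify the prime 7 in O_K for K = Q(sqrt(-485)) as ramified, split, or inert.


K = Q(sqrt(-485)). Since d mod 4 = 3, disc(K) = -1940.
Check p | disc: -1940 mod 7 = 6.
p does not divide disc. Compute Legendre symbol (d/p):
5^((7-1)/2) mod 7 = -1
(d/p) = -1, so p is inert: (p) stays prime with e=1, f=2, g=1.
Therefore p is inert.

inert


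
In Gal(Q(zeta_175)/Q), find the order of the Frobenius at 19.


The Frobenius at p in Gal(Q(zeta_n)/Q) = (Z/nZ)* is the class of p, so its order is ord_175(19), the smallest k >= 1 with 19^k = 1 mod 175.
n = 175 = 5^2 * 7, phi(175) = 120; the order divides phi(n).
Divisors of 120: 1, 2, 3, 4, 5, 6, 8, 10, 12, 15, 20, 24, 30, 40, 60, 120
Repeated squaring mod 175: 19^1 = 19, 19^2 = 11, 19^4 = 121, 19^8 = 116, 19^16 = 156, 19^32 = 11, 19^64 = 121
Test divisors in increasing order:
  k=1: 19^1 = 19 mod 175
  k=2: 19^2 = 11 mod 175
  k=3: 19^3 = 11 * 19 = 34 mod 175
  k=4: 19^4 = 121 mod 175
  k=5: 19^5 = 121 * 19 = 24 mod 175
  k=6: 19^6 = 121 * 11 = 106 mod 175
  k=8: 19^8 = 116 mod 175
  k=10: 19^10 = 116 * 11 = 51 mod 175
  k=12: 19^12 = 116 * 121 = 36 mod 175
  k=15: 19^15 = 116 * 121 * 11 * 19 = 174 mod 175
  k=20: 19^20 = 156 * 121 = 151 mod 175
  k=24: 19^24 = 156 * 116 = 71 mod 175
  k=30: 19^30 = 156 * 116 * 121 * 11 = 1 mod 175  <- first divisor giving 1
Order = 30

30


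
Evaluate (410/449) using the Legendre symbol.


p = 449 is prime, so compute (410/449) with the reciprocity algorithm (Jacobi-symbol steps: pull out 2s via (2/n), flip via reciprocity, reduce):
  pull out 2: (2/449) = +1  (since 449 mod 8 = 1)
  reciprocity: (205/449) -> +(449/205)
  reduce: (39/205)
  reciprocity: (39/205) -> +(205/39)
  reduce: (10/39)
  pull out 2: (2/39) = +1  (since 39 mod 8 = 7)
  reciprocity: (5/39) -> +(39/5)
  reduce: (4/5)
  pull out 2: (2/5) = -1  (since 5 mod 8 = 5)
  pull out 2: (2/5) = -1  (since 5 mod 8 = 5)
  (1/5) = 1
Product of signs = 1
(410/449) = 1

1


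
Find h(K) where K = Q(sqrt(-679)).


K = Q(sqrt(-679)). d mod 4 = 1, so D = disc(K) = d = -679
h(K) equals the number of primitive reduced positive-definite forms (a, b, c) = a*x^2 + b*x*y + c*y^2 with b^2 - 4ac = D,
where reduced means |b| <= a <= c, with b >= 0 whenever |b| = a or a = c, and primitive means gcd(a, b, c) = 1.
Reduced forces 3a^2 <= |D| = 679, so 1 <= a <= 15; b must have the parity of D, and c = (b^2 - D)/(4a) must be an integer >= a.
Enumerate a = 1..15, b in [-a, a]:
  a=1: (1, 1, 170)  [1]
  a=2: (2, -1, 85), (2, 1, 85)  [2]
  a=3: none
  a=4: (4, -3, 43), (4, 3, 43)  [2]
  a=5: (5, -1, 34), (5, 1, 34)  [2]
  a=6: none
  a=7: (7, 7, 26)  [1]
  a=8: (8, -5, 22), (8, 5, 22)  [2]
  a=9: none
  a=10: (10, -9, 19), (10, -1, 17), (10, 1, 17), (10, 9, 19)  [4]
  a=11: (11, -5, 16), (11, 5, 16)  [2]
  a=12: none
  a=13: (13, -7, 14), (13, 7, 14)  [2]
  a=14..15: none
Total reduced forms: 1 + 2 + 2 + 2 + 1 + 2 + 4 + 2 + 2 = 18
h = 18

18


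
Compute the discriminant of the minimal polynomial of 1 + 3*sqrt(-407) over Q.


The element 1 + 3*sqrt(-407) has minimal polynomial:
x^2 - 2*x + 3664
Discriminant = (-2)^2 - 4*(3664)
= 4 - 14656
= -14652

-14652


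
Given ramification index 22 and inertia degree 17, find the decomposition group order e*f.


|D_P| = e * f
= 22 * 17
= 374

374


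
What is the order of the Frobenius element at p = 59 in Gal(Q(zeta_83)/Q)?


The Frobenius at p in Gal(Q(zeta_n)/Q) = (Z/nZ)* is the class of p, so its order is ord_83(59), the smallest k >= 1 with 59^k = 1 mod 83.
n = 83 = 83, phi(83) = 82; the order divides phi(n).
Divisors of 82: 1, 2, 41, 82
Repeated squaring mod 83: 59^1 = 59, 59^2 = 78, 59^4 = 25, 59^8 = 44, 59^16 = 27, 59^32 = 65, 59^64 = 75
Test divisors in increasing order:
  k=1: 59^1 = 59 mod 83
  k=2: 59^2 = 78 mod 83
  k=41: 59^41 = 65 * 44 * 59 = 1 mod 83  <- first divisor giving 1
Order = 41

41


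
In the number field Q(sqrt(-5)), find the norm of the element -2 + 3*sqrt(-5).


N(a + b*sqrt(d)) = a^2 - d*b^2
= (-2)^2 - (-5)*(3)^2
= 4 + 45
= 49

49


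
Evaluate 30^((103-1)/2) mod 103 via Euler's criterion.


p = 103 is prime and the exponent is (p-1)/2 = 51, so by Euler's criterion 30^51 = (30/103) = +1 or -1 mod 103.
Compute by square-and-multiply:
  51 = 32 + 16 + 2 + 1 (binary 110011)
  Repeated squaring mod 103: 30^1 = 30, 30^2 = 76, 30^4 = 8, 30^8 = 64, 30^16 = 79, 30^32 = 61
  30^51 = 30^32 * 30^16 * 30^2 * 30^1 = 61 * 79 * 76 * 30 mod 103
    61 * 79 = 4819 = 81 mod 103
    81 * 76 = 6156 = 79 mod 103
    79 * 30 = 2370 = 1 mod 103
  30^51 = 1 mod 103
Result 1: 30 is a quadratic residue mod 103.
30^51 mod 103 = 1

1


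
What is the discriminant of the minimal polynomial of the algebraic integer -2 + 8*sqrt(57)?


The element -2 + 8*sqrt(57) has minimal polynomial:
x^2 + 4*x - 3644
Discriminant = (4)^2 - 4*(-3644)
= 16 + 14576
= 14592

14592


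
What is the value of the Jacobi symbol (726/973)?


Compute (726/973) via quadratic reciprocity:
  pull out 2: (2/973) = -1  (since 973 mod 8 = 5)
  reciprocity: (363/973) -> +(973/363)
  reduce: (247/363)
  reciprocity: (247/363) -> -(363/247)
  reduce: (116/247)
  pull out 2: (2/247) = +1  (since 247 mod 8 = 7)
  pull out 2: (2/247) = +1  (since 247 mod 8 = 7)
  reciprocity: (29/247) -> +(247/29)
  reduce: (15/29)
  reciprocity: (15/29) -> +(29/15)
  reduce: (14/15)
  pull out 2: (2/15) = +1  (since 15 mod 8 = 7)
  reciprocity: (7/15) -> -(15/7)
  reduce: (1/7)
  (1/7) = 1
Product of signs = -1

-1


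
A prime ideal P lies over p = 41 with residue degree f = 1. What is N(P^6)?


N(P^a) = p^(a*f)
= 41^(6*1)
= 41^6
= 4750104241

4750104241


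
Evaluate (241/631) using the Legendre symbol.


p = 631 is prime, so compute (241/631) with the reciprocity algorithm (Jacobi-symbol steps: pull out 2s via (2/n), flip via reciprocity, reduce):
  reciprocity: (241/631) -> +(631/241)
  reduce: (149/241)
  reciprocity: (149/241) -> +(241/149)
  reduce: (92/149)
  pull out 2: (2/149) = -1  (since 149 mod 8 = 5)
  pull out 2: (2/149) = -1  (since 149 mod 8 = 5)
  reciprocity: (23/149) -> +(149/23)
  reduce: (11/23)
  reciprocity: (11/23) -> -(23/11)
  reduce: (1/11)
  (1/11) = 1
Product of signs = -1
(241/631) = -1

-1


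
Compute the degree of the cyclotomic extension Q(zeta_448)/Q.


The degree equals Euler's totient phi(448).
448 = 2^6 * 7
phi(448) = 192

192


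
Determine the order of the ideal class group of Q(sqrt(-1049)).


K = Q(sqrt(-1049)). d mod 4 = 3, so D = disc(K) = 4d = -4196
h(K) equals the number of primitive reduced positive-definite forms (a, b, c) = a*x^2 + b*x*y + c*y^2 with b^2 - 4ac = D,
where reduced means |b| <= a <= c, with b >= 0 whenever |b| = a or a = c, and primitive means gcd(a, b, c) = 1.
Reduced forces 3a^2 <= |D| = 4196, so 1 <= a <= 37; b must have the parity of D, and c = (b^2 - D)/(4a) must be an integer >= a.
Enumerate a = 1..37, b in [-a, a]:
  a=1: (1, 0, 1049)  [1]
  a=2: (2, 2, 525)  [1]
  a=3: (3, -2, 350), (3, 2, 350)  [2]
  a=4: none
  a=5: (5, -2, 210), (5, 2, 210)  [2]
  a=6: (6, -2, 175), (6, 2, 175)  [2]
  a=7: (7, -2, 150), (7, 2, 150)  [2]
  a=8: none
  a=9: (9, -4, 117), (9, 4, 117)  [2]
  a=10: (10, -2, 105), (10, 2, 105)  [2]
  a=11..12: none
  a=13: (13, -4, 81), (13, 4, 81)  [2]
  a=14: (14, -2, 75), (14, 2, 75)  [2]
  a=15: (15, -8, 71), (15, -2, 70), (15, 2, 70), (15, 8, 71)  [4]
  a=16..17: none
  a=18: (18, -14, 61), (18, 14, 61)  [2]
  a=19..20: none
  a=21: (21, -16, 53), (21, -2, 50), (21, 2, 50), (21, 16, 53)  [4]
  a=22: none
  a=23: (23, -6, 46), (23, 6, 46)  [2]
  a=24: none
  a=25: (25, -2, 42), (25, 2, 42)  [2]
  a=26: (26, -22, 45), (26, 22, 45)  [2]
  a=27: (27, -4, 39), (27, 4, 39)  [2]
  a=28: none
  a=29: (29, -26, 42), (29, 26, 42)  [2]
  a=30: (30, -22, 39), (30, -2, 35), (30, 2, 35), (30, 22, 39)  [4]
  a=31: (31, -12, 35), (31, 12, 35)  [2]
  a=32..37: none
Total reduced forms: 1 + 1 + 2 + 2 + 2 + 2 + 2 + 2 + 2 + 2 + 4 + 2 + 4 + 2 + 2 + 2 + 2 + 2 + 4 + 2 = 44
h = 44

44


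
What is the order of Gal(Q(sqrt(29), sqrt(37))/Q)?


The 2 square roots of distinct primes are multiplicatively independent over Q,
so [K:Q] = 2^2 and Gal(K/Q) is isomorphic to (Z/2Z)^2.
|Gal| = 2^2 = 4

4


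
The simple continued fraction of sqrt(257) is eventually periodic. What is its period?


Run the CF algorithm for sqrt(257).
a_0 = floor(sqrt(257)) = 16; set m_0=0, q_0=1.
Recurrence: m' = q*a - m,  q' = (d - m'^2)/q,  a' = floor((a_0 + m')/q').
  step 1: m=16, q=1, a=32
a_1 = 2*a_0 = 32, so the period closes here.
sqrt(257) = [16; 32]
Period length = 1

1


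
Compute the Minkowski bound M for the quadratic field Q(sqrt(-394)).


d = -394, d mod 4 = 2, so disc(K) = 4d = -1576; |disc(K)| = 1576
Imaginary quadratic field, so n = 2, s = r2 = 1, r1 = 0
M = (n!/n^n) * (4/pi)^s * sqrt(|disc(K)|) = (2!/2^2) * (4/pi)^1 * sqrt(1576)
= 0.5 * 1.273240 * 39.698866
= 25.2731

25.2731


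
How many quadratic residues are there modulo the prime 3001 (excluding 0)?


For prime p, the number of non-zero quadratic residues is (p-1)/2.
= (3001-1)/2
= 1500

1500


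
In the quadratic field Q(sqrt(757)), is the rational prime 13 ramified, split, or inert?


K = Q(sqrt(757)). Since d mod 4 = 1, disc(K) = 757.
Check p | disc: 757 mod 13 = 3.
p does not divide disc. Compute Legendre symbol (d/p):
3^((13-1)/2) mod 13 = 1
(d/p) = 1, so p splits: (p) = P*P' with e=1, f=1, g=2.
Therefore p is split.

split


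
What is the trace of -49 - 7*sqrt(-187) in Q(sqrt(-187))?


Tr(a + b*sqrt(d)) = (a + b*sqrt(d)) + (a - b*sqrt(d)) = 2a
= 2 * (-49)
= -98

-98


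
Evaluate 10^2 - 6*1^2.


x^2 - d*y^2
= 10^2 - 6*1^2
= 100 - 6
= 94

94


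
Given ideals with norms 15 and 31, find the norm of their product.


N(IJ) = N(I) * N(J)
= 15 * 31
= 465

465


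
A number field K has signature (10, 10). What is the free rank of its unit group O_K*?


By Dirichlet's unit theorem:
rank = r1 + r2 - 1
= 10 + 10 - 1
= 19

19


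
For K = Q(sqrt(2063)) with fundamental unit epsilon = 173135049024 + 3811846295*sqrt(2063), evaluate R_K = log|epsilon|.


epsilon = 173135049024 + 3811846295*sqrt(2063)
= 3.4627e+11
R = ln(3.4627e+11)
= 26.5705

26.5705


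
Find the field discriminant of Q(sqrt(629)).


For K = Q(sqrt(d)) with d squarefree: disc(K) = d if d = 1 mod 4, and disc(K) = 4d if d = 2 or 3 mod 4.
Here d = 629, and d mod 4 = 1.
d = 1 mod 4 (O_K = Z[(1+sqrt(d))/2]), so disc(K) = d = 629

629


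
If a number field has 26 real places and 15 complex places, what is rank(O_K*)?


By Dirichlet's unit theorem:
rank = r1 + r2 - 1
= 26 + 15 - 1
= 40

40


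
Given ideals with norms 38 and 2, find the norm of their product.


N(IJ) = N(I) * N(J)
= 38 * 2
= 76

76


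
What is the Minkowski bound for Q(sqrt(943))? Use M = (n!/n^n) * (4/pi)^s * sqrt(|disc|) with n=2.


d = 943, d mod 4 = 3, so disc(K) = 4d = 3772; |disc(K)| = 3772
Real quadratic field, so n = 2, s = r2 = 0, r1 = 2
M = (n!/n^n) * (4/pi)^s * sqrt(|disc(K)|) = (2!/2^2) * (4/pi)^0 * sqrt(3772)
= 0.5 * 1.000000 * 61.416610
= 30.7083

30.7083


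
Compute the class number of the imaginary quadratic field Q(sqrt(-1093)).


K = Q(sqrt(-1093)). d mod 4 = 3, so D = disc(K) = 4d = -4372
h(K) equals the number of primitive reduced positive-definite forms (a, b, c) = a*x^2 + b*x*y + c*y^2 with b^2 - 4ac = D,
where reduced means |b| <= a <= c, with b >= 0 whenever |b| = a or a = c, and primitive means gcd(a, b, c) = 1.
Reduced forces 3a^2 <= |D| = 4372, so 1 <= a <= 38; b must have the parity of D, and c = (b^2 - D)/(4a) must be an integer >= a.
Enumerate a = 1..38, b in [-a, a]:
  a=1: (1, 0, 1093)  [1]
  a=2: (2, 2, 547)  [1]
  a=3..12: none
  a=13: (13, -10, 86), (13, 10, 86)  [2]
  a=14..18: none
  a=19: (19, -6, 58), (19, 6, 58)  [2]
  a=20..25: none
  a=26: (26, -10, 43), (26, 10, 43)  [2]
  a=27..28: none
  a=29: (29, -6, 38), (29, 6, 38)  [2]
  a=30..38: none
Total reduced forms: 1 + 1 + 2 + 2 + 2 + 2 = 10
h = 10

10


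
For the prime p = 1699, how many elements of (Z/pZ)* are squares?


For prime p, the number of non-zero quadratic residues is (p-1)/2.
= (1699-1)/2
= 849

849


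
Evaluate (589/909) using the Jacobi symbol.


Compute (589/909) via quadratic reciprocity:
  reciprocity: (589/909) -> +(909/589)
  reduce: (320/589)
  pull out 2: (2/589) = -1  (since 589 mod 8 = 5)
  pull out 2: (2/589) = -1  (since 589 mod 8 = 5)
  pull out 2: (2/589) = -1  (since 589 mod 8 = 5)
  pull out 2: (2/589) = -1  (since 589 mod 8 = 5)
  pull out 2: (2/589) = -1  (since 589 mod 8 = 5)
  pull out 2: (2/589) = -1  (since 589 mod 8 = 5)
  reciprocity: (5/589) -> +(589/5)
  reduce: (4/5)
  pull out 2: (2/5) = -1  (since 5 mod 8 = 5)
  pull out 2: (2/5) = -1  (since 5 mod 8 = 5)
  (1/5) = 1
Product of signs = 1

1


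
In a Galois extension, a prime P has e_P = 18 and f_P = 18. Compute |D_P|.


|D_P| = e * f
= 18 * 18
= 324

324


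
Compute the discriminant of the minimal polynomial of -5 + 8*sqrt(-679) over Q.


The element -5 + 8*sqrt(-679) has minimal polynomial:
x^2 + 10*x + 43481
Discriminant = (10)^2 - 4*(43481)
= 100 - 173924
= -173824

-173824


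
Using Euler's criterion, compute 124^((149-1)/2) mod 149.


p = 149 is prime and the exponent is (p-1)/2 = 74, so by Euler's criterion 124^74 = (124/149) = +1 or -1 mod 149.
Compute by square-and-multiply:
  74 = 64 + 8 + 2 (binary 1001010)
  Repeated squaring mod 149: 124^1 = 124, 124^2 = 29, 124^4 = 96, 124^8 = 127, 124^16 = 37, 124^32 = 28, 124^64 = 39
  124^74 = 124^64 * 124^8 * 124^2 = 39 * 127 * 29 mod 149
    39 * 127 = 4953 = 36 mod 149
    36 * 29 = 1044 = 1 mod 149
  124^74 = 1 mod 149
Result 1: 124 is a quadratic residue mod 149.
124^74 mod 149 = 1

1


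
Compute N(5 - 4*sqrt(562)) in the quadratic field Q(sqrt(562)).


N(a + b*sqrt(d)) = a^2 - d*b^2
= (5)^2 - (562)*(-4)^2
= 25 - 8992
= -8967

-8967


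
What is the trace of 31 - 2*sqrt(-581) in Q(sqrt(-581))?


Tr(a + b*sqrt(d)) = (a + b*sqrt(d)) + (a - b*sqrt(d)) = 2a
= 2 * (31)
= 62

62


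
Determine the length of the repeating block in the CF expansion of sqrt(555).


Run the CF algorithm for sqrt(555).
a_0 = floor(sqrt(555)) = 23; set m_0=0, q_0=1.
Recurrence: m' = q*a - m,  q' = (d - m'^2)/q,  a' = floor((a_0 + m')/q').
  step 1: m=23, q=26, a=1
  step 2: m=3, q=21, a=1
  step 3: m=18, q=11, a=3
  step 4: m=15, q=30, a=1
  step 5: m=15, q=11, a=3
  step 6: m=18, q=21, a=1
  step 7: m=3, q=26, a=1
  step 8: m=23, q=1, a=46
a_8 = 2*a_0 = 46, so the period closes here.
sqrt(555) = [23; 1, 1, 3, 1, 3, 1, 1, 46]
Period length = 8

8


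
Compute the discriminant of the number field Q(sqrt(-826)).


For K = Q(sqrt(d)) with d squarefree: disc(K) = d if d = 1 mod 4, and disc(K) = 4d if d = 2 or 3 mod 4.
Here d = -826, and d mod 4 = 2.
d = 2 mod 4, not 1 (O_K = Z[sqrt(d)]), so disc(K) = 4d = 4 * (-826) = -3304

-3304


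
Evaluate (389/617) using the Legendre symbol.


p = 617 is prime, so compute (389/617) with the reciprocity algorithm (Jacobi-symbol steps: pull out 2s via (2/n), flip via reciprocity, reduce):
  reciprocity: (389/617) -> +(617/389)
  reduce: (228/389)
  pull out 2: (2/389) = -1  (since 389 mod 8 = 5)
  pull out 2: (2/389) = -1  (since 389 mod 8 = 5)
  reciprocity: (57/389) -> +(389/57)
  reduce: (47/57)
  reciprocity: (47/57) -> +(57/47)
  reduce: (10/47)
  pull out 2: (2/47) = +1  (since 47 mod 8 = 7)
  reciprocity: (5/47) -> +(47/5)
  reduce: (2/5)
  pull out 2: (2/5) = -1  (since 5 mod 8 = 5)
  (1/5) = 1
Product of signs = -1
(389/617) = -1

-1


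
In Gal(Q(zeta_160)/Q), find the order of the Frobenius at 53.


The Frobenius at p in Gal(Q(zeta_n)/Q) = (Z/nZ)* is the class of p, so its order is ord_160(53), the smallest k >= 1 with 53^k = 1 mod 160.
n = 160 = 2^5 * 5, phi(160) = 64; the order divides phi(n).
Divisors of 64: 1, 2, 4, 8, 16, 32, 64
Repeated squaring mod 160: 53^1 = 53, 53^2 = 89, 53^4 = 81, 53^8 = 1, 53^16 = 1, 53^32 = 1, 53^64 = 1
Test divisors in increasing order:
  k=1: 53^1 = 53 mod 160
  k=2: 53^2 = 89 mod 160
  k=4: 53^4 = 81 mod 160
  k=8: 53^8 = 1 mod 160  <- first divisor giving 1
Order = 8

8


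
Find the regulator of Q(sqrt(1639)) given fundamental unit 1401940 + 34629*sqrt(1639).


epsilon = 1401940 + 34629*sqrt(1639)
= 2.8039e+06
R = ln(2.8039e+06)
= 14.8465

14.8465


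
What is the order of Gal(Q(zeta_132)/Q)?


|Gal(Q(zeta_132)/Q)| = phi(132)
= 40

40


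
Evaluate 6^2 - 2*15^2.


x^2 - d*y^2
= 6^2 - 2*15^2
= 36 - 450
= -414

-414


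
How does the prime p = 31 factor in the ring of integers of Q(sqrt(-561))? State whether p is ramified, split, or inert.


K = Q(sqrt(-561)). Since d mod 4 = 3, disc(K) = -2244.
Check p | disc: -2244 mod 31 = 19.
p does not divide disc. Compute Legendre symbol (d/p):
28^((31-1)/2) mod 31 = 1
(d/p) = 1, so p splits: (p) = P*P' with e=1, f=1, g=2.
Therefore p is split.

split


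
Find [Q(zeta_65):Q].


The degree equals Euler's totient phi(65).
65 = 5 * 13
phi(65) = 48

48


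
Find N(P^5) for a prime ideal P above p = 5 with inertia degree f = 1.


N(P^a) = p^(a*f)
= 5^(5*1)
= 5^5
= 3125

3125


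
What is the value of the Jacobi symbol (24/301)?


Compute (24/301) via quadratic reciprocity:
  pull out 2: (2/301) = -1  (since 301 mod 8 = 5)
  pull out 2: (2/301) = -1  (since 301 mod 8 = 5)
  pull out 2: (2/301) = -1  (since 301 mod 8 = 5)
  reciprocity: (3/301) -> +(301/3)
  reduce: (1/3)
  (1/3) = 1
Product of signs = -1

-1


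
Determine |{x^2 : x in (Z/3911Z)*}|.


For prime p, the number of non-zero quadratic residues is (p-1)/2.
= (3911-1)/2
= 1955

1955


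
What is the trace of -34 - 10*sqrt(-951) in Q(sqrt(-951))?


Tr(a + b*sqrt(d)) = (a + b*sqrt(d)) + (a - b*sqrt(d)) = 2a
= 2 * (-34)
= -68

-68


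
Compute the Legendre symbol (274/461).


p = 461 is prime, so compute (274/461) with the reciprocity algorithm (Jacobi-symbol steps: pull out 2s via (2/n), flip via reciprocity, reduce):
  pull out 2: (2/461) = -1  (since 461 mod 8 = 5)
  reciprocity: (137/461) -> +(461/137)
  reduce: (50/137)
  pull out 2: (2/137) = +1  (since 137 mod 8 = 1)
  reciprocity: (25/137) -> +(137/25)
  reduce: (12/25)
  pull out 2: (2/25) = +1  (since 25 mod 8 = 1)
  pull out 2: (2/25) = +1  (since 25 mod 8 = 1)
  reciprocity: (3/25) -> +(25/3)
  reduce: (1/3)
  (1/3) = 1
Product of signs = -1
(274/461) = -1

-1


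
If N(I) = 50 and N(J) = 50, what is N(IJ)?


N(IJ) = N(I) * N(J)
= 50 * 50
= 2500

2500


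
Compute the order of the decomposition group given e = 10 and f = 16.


|D_P| = e * f
= 10 * 16
= 160

160


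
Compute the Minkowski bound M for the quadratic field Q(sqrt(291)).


d = 291, d mod 4 = 3, so disc(K) = 4d = 1164; |disc(K)| = 1164
Real quadratic field, so n = 2, s = r2 = 0, r1 = 2
M = (n!/n^n) * (4/pi)^s * sqrt(|disc(K)|) = (2!/2^2) * (4/pi)^0 * sqrt(1164)
= 0.5 * 1.000000 * 34.117444
= 17.0587

17.0587


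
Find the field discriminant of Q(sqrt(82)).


For K = Q(sqrt(d)) with d squarefree: disc(K) = d if d = 1 mod 4, and disc(K) = 4d if d = 2 or 3 mod 4.
Here d = 82, and d mod 4 = 2.
d = 2 mod 4, not 1 (O_K = Z[sqrt(d)]), so disc(K) = 4d = 4 * (82) = 328

328


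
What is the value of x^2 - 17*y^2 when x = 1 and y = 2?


x^2 - d*y^2
= 1^2 - 17*2^2
= 1 - 68
= -67

-67


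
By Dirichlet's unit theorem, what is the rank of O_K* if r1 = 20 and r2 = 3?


By Dirichlet's unit theorem:
rank = r1 + r2 - 1
= 20 + 3 - 1
= 22

22


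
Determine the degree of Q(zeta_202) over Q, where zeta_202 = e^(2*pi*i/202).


The degree equals Euler's totient phi(202).
202 = 2 * 101
phi(202) = 100

100


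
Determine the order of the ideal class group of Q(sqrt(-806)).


K = Q(sqrt(-806)). d mod 4 = 2, so D = disc(K) = 4d = -3224
h(K) equals the number of primitive reduced positive-definite forms (a, b, c) = a*x^2 + b*x*y + c*y^2 with b^2 - 4ac = D,
where reduced means |b| <= a <= c, with b >= 0 whenever |b| = a or a = c, and primitive means gcd(a, b, c) = 1.
Reduced forces 3a^2 <= |D| = 3224, so 1 <= a <= 32; b must have the parity of D, and c = (b^2 - D)/(4a) must be an integer >= a.
Enumerate a = 1..32, b in [-a, a]:
  a=1: (1, 0, 806)  [1]
  a=2: (2, 0, 403)  [1]
  a=3: (3, -2, 269), (3, 2, 269)  [2]
  a=4: none
  a=5: (5, -4, 162), (5, 4, 162)  [2]
  a=6: (6, -4, 135), (6, 4, 135)  [2]
  a=7..8: none
  a=9: (9, -4, 90), (9, 4, 90)  [2]
  a=10: (10, -4, 81), (10, 4, 81)  [2]
  a=11..12: none
  a=13: (13, 0, 62)  [1]
  a=14: none
  a=15: (15, -14, 57), (15, -4, 54), (15, 4, 54), (15, 14, 57)  [4]
  a=16..17: none
  a=18: (18, -4, 45), (18, 4, 45)  [2]
  a=19: (19, -14, 45), (19, 14, 45)  [2]
  a=20..24: none
  a=25: (25, -24, 38), (25, 24, 38)  [2]
  a=26: (26, 0, 31)  [1]
  a=27: (27, -4, 30), (27, 4, 30)  [2]
  a=28: none
  a=29: (29, -16, 30), (29, 16, 30)  [2]
  a=30..32: none
Total reduced forms: 1 + 1 + 2 + 2 + 2 + 2 + 2 + 1 + 4 + 2 + 2 + 2 + 1 + 2 + 2 = 28
h = 28

28


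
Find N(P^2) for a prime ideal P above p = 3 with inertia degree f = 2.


N(P^a) = p^(a*f)
= 3^(2*2)
= 3^4
= 81

81


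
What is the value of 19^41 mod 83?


p = 83 is prime and the exponent is (p-1)/2 = 41, so by Euler's criterion 19^41 = (19/83) = +1 or -1 mod 83.
Compute by square-and-multiply:
  41 = 32 + 8 + 1 (binary 101001)
  Repeated squaring mod 83: 19^1 = 19, 19^2 = 29, 19^4 = 11, 19^8 = 38, 19^16 = 33, 19^32 = 10
  19^41 = 19^32 * 19^8 * 19^1 = 10 * 38 * 19 mod 83
    10 * 38 = 380 = 48 mod 83
    48 * 19 = 912 = 82 mod 83
  19^41 = 82 mod 83
Result 82 = p - 1 = -1 mod 83: 19 is a quadratic non-residue mod 83. As a residue in [0, p-1] the value is 82.
19^41 mod 83 = 82

82


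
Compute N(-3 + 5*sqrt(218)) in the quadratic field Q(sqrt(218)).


N(a + b*sqrt(d)) = a^2 - d*b^2
= (-3)^2 - (218)*(5)^2
= 9 - 5450
= -5441

-5441


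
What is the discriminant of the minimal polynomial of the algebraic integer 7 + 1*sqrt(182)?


The element 7 + 1*sqrt(182) has minimal polynomial:
x^2 - 14*x - 133
Discriminant = (-14)^2 - 4*(-133)
= 196 + 532
= 728

728


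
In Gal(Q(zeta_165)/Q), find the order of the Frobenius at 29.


The Frobenius at p in Gal(Q(zeta_n)/Q) = (Z/nZ)* is the class of p, so its order is ord_165(29), the smallest k >= 1 with 29^k = 1 mod 165.
n = 165 = 3 * 5 * 11, phi(165) = 80; the order divides phi(n).
Divisors of 80: 1, 2, 4, 5, 8, 10, 16, 20, 40, 80
Repeated squaring mod 165: 29^1 = 29, 29^2 = 16, 29^4 = 91, 29^8 = 31, 29^16 = 136, 29^32 = 16, 29^64 = 91
Test divisors in increasing order:
  k=1: 29^1 = 29 mod 165
  k=2: 29^2 = 16 mod 165
  k=4: 29^4 = 91 mod 165
  k=5: 29^5 = 91 * 29 = 164 mod 165
  k=8: 29^8 = 31 mod 165
  k=10: 29^10 = 31 * 16 = 1 mod 165  <- first divisor giving 1
Order = 10

10


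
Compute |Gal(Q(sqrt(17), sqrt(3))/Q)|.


The 2 square roots of distinct primes are multiplicatively independent over Q,
so [K:Q] = 2^2 and Gal(K/Q) is isomorphic to (Z/2Z)^2.
|Gal| = 2^2 = 4

4


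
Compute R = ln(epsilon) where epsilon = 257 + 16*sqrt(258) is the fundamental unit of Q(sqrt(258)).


epsilon = 257 + 16*sqrt(258)
= 513.9981
R = ln(513.9981)
= 6.2422

6.2422


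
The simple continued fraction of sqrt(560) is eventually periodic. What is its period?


Run the CF algorithm for sqrt(560).
a_0 = floor(sqrt(560)) = 23; set m_0=0, q_0=1.
Recurrence: m' = q*a - m,  q' = (d - m'^2)/q,  a' = floor((a_0 + m')/q').
  step 1: m=23, q=31, a=1
  step 2: m=8, q=16, a=1
  step 3: m=8, q=31, a=1
  step 4: m=23, q=1, a=46
a_4 = 2*a_0 = 46, so the period closes here.
sqrt(560) = [23; 1, 1, 1, 46]
Period length = 4

4


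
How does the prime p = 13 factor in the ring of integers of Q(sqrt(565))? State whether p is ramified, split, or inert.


K = Q(sqrt(565)). Since d mod 4 = 1, disc(K) = 565.
Check p | disc: 565 mod 13 = 6.
p does not divide disc. Compute Legendre symbol (d/p):
6^((13-1)/2) mod 13 = -1
(d/p) = -1, so p is inert: (p) stays prime with e=1, f=2, g=1.
Therefore p is inert.

inert


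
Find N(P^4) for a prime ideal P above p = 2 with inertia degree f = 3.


N(P^a) = p^(a*f)
= 2^(4*3)
= 2^12
= 4096

4096


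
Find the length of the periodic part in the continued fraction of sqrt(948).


Run the CF algorithm for sqrt(948).
a_0 = floor(sqrt(948)) = 30; set m_0=0, q_0=1.
Recurrence: m' = q*a - m,  q' = (d - m'^2)/q,  a' = floor((a_0 + m')/q').
  step 1: m=30, q=48, a=1
  step 2: m=18, q=13, a=3
  step 3: m=21, q=39, a=1
  step 4: m=18, q=16, a=3
  step 5: m=30, q=3, a=20
  step 6: m=30, q=16, a=3
  step 7: m=18, q=39, a=1
  step 8: m=21, q=13, a=3
  step 9: m=18, q=48, a=1
  step 10: m=30, q=1, a=60
a_10 = 2*a_0 = 60, so the period closes here.
sqrt(948) = [30; 1, 3, 1, 3, 20, 3, 1, 3, 1, 60]
Period length = 10

10


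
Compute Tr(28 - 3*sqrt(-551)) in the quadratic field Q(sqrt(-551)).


Tr(a + b*sqrt(d)) = (a + b*sqrt(d)) + (a - b*sqrt(d)) = 2a
= 2 * (28)
= 56

56


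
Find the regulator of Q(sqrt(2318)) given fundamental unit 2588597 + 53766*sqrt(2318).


epsilon = 2588597 + 53766*sqrt(2318)
= 5.1772e+06
R = ln(5.1772e+06)
= 15.4598

15.4598


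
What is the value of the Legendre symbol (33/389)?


p = 389 is prime, so compute (33/389) with the reciprocity algorithm (Jacobi-symbol steps: pull out 2s via (2/n), flip via reciprocity, reduce):
  reciprocity: (33/389) -> +(389/33)
  reduce: (26/33)
  pull out 2: (2/33) = +1  (since 33 mod 8 = 1)
  reciprocity: (13/33) -> +(33/13)
  reduce: (7/13)
  reciprocity: (7/13) -> +(13/7)
  reduce: (6/7)
  pull out 2: (2/7) = +1  (since 7 mod 8 = 7)
  reciprocity: (3/7) -> -(7/3)
  reduce: (1/3)
  (1/3) = 1
Product of signs = -1
(33/389) = -1

-1
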